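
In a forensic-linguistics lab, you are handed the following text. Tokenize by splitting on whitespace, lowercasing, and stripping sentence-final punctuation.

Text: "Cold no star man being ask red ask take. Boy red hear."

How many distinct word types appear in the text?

Distinct types: {ask, being, boy, cold, hear, man, no, red, star, take}
V = 10

10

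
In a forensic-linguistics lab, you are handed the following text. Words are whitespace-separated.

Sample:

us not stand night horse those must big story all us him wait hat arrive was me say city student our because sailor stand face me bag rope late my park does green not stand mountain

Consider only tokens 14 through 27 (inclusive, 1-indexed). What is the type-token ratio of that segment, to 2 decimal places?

Segment tokens 14–27: hat, arrive, was, me, say, city, student, our, because, sailor, stand, face, me, bag
Segment N = 14, segment V = 13.
TTR = 13 / 14 = 0.93

0.93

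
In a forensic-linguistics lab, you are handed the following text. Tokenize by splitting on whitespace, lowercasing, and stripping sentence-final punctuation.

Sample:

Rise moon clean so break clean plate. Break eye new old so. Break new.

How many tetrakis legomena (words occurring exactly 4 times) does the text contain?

Frequencies: break:3, clean:2, so:2, new:2, rise:1, moon:1, plate:1, eye:1, old:1
Words with frequency 4: (none)

0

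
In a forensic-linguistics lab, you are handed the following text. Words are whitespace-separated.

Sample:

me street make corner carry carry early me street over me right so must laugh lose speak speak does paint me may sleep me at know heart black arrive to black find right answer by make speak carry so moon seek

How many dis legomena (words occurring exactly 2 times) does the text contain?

5

Frequencies: me:5, carry:3, speak:3, street:2, make:2, right:2, so:2, black:2, corner:1, early:1, over:1, must:1, laugh:1, lose:1, does:1, paint:1, may:1, sleep:1, at:1, know:1, … (8 more, each freq 1)
Words with frequency 2: black, make, right, so, street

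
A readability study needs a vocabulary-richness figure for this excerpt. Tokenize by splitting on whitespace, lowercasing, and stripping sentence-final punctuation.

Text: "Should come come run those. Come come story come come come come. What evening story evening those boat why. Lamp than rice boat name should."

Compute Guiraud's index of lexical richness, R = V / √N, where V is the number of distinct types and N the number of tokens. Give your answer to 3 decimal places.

2.600

N = 25, V = 13.
√N = 5.000000
R = 13 / 5.000000 = 2.600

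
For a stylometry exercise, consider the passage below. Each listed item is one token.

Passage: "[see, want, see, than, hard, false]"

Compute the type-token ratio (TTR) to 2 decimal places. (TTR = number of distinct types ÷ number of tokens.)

N = 6 tokens, V = 5 types.
TTR = V / N = 5 / 6 = 0.83

0.83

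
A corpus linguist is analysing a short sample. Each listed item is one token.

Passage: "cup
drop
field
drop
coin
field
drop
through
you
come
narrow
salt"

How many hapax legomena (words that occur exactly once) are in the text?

7

Frequencies: drop:3, field:2, cup:1, coin:1, through:1, you:1, come:1, narrow:1, salt:1
Hapax (freq=1): coin, come, cup, narrow, salt, through, you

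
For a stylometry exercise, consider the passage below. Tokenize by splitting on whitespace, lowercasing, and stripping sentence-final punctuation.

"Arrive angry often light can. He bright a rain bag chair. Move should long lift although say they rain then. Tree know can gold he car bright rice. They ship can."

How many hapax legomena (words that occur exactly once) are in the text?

20

Frequencies: can:3, he:2, bright:2, rain:2, they:2, arrive:1, angry:1, often:1, light:1, a:1, bag:1, chair:1, move:1, should:1, long:1, lift:1, although:1, say:1, then:1, tree:1, … (5 more, each freq 1)
Hapax (freq=1): a, although, angry, arrive, bag, car, chair, gold, know, lift, light, long, move, often, rice, say, ship, should, then, tree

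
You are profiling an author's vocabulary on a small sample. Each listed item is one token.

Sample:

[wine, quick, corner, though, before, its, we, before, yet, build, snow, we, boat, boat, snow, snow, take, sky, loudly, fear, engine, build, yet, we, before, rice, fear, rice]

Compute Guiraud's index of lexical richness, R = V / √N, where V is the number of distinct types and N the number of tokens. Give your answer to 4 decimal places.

N = 28, V = 17.
√N = 5.291503
R = 17 / 5.291503 = 3.2127

3.2127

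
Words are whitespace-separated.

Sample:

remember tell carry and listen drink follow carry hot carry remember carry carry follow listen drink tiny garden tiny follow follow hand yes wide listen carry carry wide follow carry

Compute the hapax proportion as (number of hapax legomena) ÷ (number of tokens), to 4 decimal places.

Frequencies: carry:8, follow:5, listen:3, remember:2, drink:2, tiny:2, wide:2, tell:1, and:1, hot:1, garden:1, hand:1, yes:1
Hapax count = 6; token count = 30.
Ratio = 6 / 30 = 0.2000

0.2000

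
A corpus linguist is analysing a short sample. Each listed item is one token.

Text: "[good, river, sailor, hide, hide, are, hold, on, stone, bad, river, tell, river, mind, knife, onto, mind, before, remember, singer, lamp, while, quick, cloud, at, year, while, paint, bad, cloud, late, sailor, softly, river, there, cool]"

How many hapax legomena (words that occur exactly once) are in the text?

20

Frequencies: river:4, sailor:2, hide:2, bad:2, mind:2, while:2, cloud:2, good:1, are:1, hold:1, on:1, stone:1, tell:1, knife:1, onto:1, before:1, remember:1, singer:1, lamp:1, quick:1, … (7 more, each freq 1)
Hapax (freq=1): are, at, before, cool, good, hold, knife, lamp, late, on, onto, paint, quick, remember, singer, softly, stone, tell, there, year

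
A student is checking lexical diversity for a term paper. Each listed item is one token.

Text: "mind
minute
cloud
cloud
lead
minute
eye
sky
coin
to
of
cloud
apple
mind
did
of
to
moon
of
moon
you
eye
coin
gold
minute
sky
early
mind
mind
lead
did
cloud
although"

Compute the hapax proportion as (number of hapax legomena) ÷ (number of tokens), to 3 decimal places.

Frequencies: mind:4, cloud:4, minute:3, of:3, lead:2, eye:2, sky:2, coin:2, to:2, did:2, moon:2, apple:1, you:1, gold:1, early:1, although:1
Hapax count = 5; token count = 33.
Ratio = 5 / 33 = 0.152

0.152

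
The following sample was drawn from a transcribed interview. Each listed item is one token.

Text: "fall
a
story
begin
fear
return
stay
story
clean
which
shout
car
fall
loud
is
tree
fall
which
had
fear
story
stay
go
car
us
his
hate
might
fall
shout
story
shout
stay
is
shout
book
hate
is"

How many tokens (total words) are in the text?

Tokens: fall, a, story, begin, fear, return, stay, story, clean, which, shout, car, fall, loud, is, tree, fall, which, had, fear, story, stay, go, car, us, his, hate, might, fall, shout, story, shout, stay, is, shout, book, hate, is
N = 38

38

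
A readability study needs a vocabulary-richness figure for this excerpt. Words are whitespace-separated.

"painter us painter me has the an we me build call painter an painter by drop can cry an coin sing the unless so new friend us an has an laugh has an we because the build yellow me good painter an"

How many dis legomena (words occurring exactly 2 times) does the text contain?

3

Frequencies: an:7, painter:5, me:3, has:3, the:3, us:2, we:2, build:2, call:1, by:1, drop:1, can:1, cry:1, coin:1, sing:1, unless:1, so:1, new:1, friend:1, laugh:1, … (3 more, each freq 1)
Words with frequency 2: build, us, we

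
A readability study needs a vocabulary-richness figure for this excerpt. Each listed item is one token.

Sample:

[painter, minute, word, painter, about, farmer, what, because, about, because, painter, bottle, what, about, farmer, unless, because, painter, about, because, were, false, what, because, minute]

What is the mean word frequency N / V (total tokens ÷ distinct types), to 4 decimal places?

N = 25 tokens, V = 11 types.
Mean frequency = N / V = 25 / 11 = 2.2727

2.2727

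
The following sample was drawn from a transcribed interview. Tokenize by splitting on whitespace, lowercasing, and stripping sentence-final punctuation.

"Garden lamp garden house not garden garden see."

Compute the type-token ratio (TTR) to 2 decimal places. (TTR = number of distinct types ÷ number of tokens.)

0.63

N = 8 tokens, V = 5 types.
TTR = V / N = 5 / 8 = 0.63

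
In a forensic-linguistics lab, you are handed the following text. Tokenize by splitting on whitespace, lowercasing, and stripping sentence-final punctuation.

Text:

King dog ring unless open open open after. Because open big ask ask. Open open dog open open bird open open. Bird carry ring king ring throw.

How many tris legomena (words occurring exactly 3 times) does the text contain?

1

Frequencies: open:10, ring:3, king:2, dog:2, ask:2, bird:2, unless:1, after:1, because:1, big:1, carry:1, throw:1
Words with frequency 3: ring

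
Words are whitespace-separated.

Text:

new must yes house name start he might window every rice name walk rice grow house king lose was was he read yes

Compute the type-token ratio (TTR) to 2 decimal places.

0.74

N = 23 tokens, V = 17 types.
TTR = V / N = 17 / 23 = 0.74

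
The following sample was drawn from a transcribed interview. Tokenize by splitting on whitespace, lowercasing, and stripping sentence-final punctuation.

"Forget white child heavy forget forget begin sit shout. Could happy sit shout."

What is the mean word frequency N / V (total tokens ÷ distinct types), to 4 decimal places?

N = 13 tokens, V = 9 types.
Mean frequency = N / V = 13 / 9 = 1.4444

1.4444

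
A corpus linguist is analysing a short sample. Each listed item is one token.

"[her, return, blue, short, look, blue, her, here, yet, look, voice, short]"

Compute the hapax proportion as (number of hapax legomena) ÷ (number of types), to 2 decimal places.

0.50

Frequencies: her:2, blue:2, short:2, look:2, return:1, here:1, yet:1, voice:1
Hapax count = 4; type count = 8.
Ratio = 4 / 8 = 0.50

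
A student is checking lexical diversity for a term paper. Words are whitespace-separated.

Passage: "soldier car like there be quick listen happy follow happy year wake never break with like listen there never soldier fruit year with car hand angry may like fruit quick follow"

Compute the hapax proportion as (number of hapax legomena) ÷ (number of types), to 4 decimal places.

Frequencies: like:3, soldier:2, car:2, there:2, quick:2, listen:2, happy:2, follow:2, year:2, never:2, with:2, fruit:2, be:1, wake:1, break:1, hand:1, angry:1, may:1
Hapax count = 6; type count = 18.
Ratio = 6 / 18 = 0.3333

0.3333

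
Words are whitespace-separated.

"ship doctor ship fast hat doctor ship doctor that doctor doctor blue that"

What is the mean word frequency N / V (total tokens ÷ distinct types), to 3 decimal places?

N = 13 tokens, V = 6 types.
Mean frequency = N / V = 13 / 6 = 2.167

2.167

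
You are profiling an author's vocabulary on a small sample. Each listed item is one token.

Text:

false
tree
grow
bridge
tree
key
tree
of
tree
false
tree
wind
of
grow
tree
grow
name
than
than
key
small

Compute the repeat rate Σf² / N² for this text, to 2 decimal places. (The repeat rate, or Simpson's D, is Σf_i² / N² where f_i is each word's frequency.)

0.15

Frequencies: tree:6, grow:3, false:2, key:2, of:2, than:2, bridge:1, wind:1, name:1, small:1
Σf² = 65; N² = 441
Repeat rate = 65 / 441 = 0.15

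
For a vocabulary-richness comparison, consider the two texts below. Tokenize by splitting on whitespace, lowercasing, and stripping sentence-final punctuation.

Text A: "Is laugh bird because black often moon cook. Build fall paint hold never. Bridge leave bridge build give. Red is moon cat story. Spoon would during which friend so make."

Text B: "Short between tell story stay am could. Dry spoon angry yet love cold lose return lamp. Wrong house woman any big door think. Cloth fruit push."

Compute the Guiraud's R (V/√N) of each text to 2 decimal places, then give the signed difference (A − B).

-0.35

A: V=26, N=30, R=4.75
B: V=26, N=26, R=5.10
Difference = 4.75 − 5.10 = -0.35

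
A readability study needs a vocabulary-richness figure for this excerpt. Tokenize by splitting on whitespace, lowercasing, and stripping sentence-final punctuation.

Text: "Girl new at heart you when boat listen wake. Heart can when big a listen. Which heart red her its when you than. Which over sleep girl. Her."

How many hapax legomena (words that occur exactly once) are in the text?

12

Frequencies: heart:3, when:3, girl:2, you:2, listen:2, which:2, her:2, new:1, at:1, boat:1, wake:1, can:1, big:1, a:1, red:1, its:1, than:1, over:1, sleep:1
Hapax (freq=1): a, at, big, boat, can, its, new, over, red, sleep, than, wake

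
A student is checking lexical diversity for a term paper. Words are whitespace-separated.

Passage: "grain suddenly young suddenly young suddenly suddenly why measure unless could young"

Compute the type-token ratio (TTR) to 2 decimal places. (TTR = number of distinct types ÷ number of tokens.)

0.58

N = 12 tokens, V = 7 types.
TTR = V / N = 7 / 12 = 0.58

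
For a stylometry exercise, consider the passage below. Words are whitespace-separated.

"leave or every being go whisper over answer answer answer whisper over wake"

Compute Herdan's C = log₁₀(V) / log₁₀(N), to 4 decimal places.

0.8566

N = 13, V = 9.
log₁₀(V) = 0.954243, log₁₀(N) = 1.113943
C = 0.954243 / 1.113943 = 0.8566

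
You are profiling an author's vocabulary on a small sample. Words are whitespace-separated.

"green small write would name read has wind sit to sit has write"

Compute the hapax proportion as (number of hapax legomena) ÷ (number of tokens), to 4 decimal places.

Frequencies: write:2, has:2, sit:2, green:1, small:1, would:1, name:1, read:1, wind:1, to:1
Hapax count = 7; token count = 13.
Ratio = 7 / 13 = 0.5385

0.5385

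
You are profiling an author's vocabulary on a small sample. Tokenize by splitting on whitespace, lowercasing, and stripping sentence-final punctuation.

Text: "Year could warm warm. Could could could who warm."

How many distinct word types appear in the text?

Distinct types: {could, warm, who, year}
V = 4

4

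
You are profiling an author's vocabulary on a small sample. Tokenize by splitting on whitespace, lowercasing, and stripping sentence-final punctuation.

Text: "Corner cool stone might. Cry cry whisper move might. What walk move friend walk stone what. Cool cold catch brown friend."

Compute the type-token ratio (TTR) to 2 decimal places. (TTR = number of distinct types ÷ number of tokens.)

N = 21 tokens, V = 13 types.
TTR = V / N = 13 / 21 = 0.62

0.62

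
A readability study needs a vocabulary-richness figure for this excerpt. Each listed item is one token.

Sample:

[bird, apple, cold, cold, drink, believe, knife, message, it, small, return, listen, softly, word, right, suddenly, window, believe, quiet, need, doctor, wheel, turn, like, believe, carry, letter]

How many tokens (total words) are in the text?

Tokens: bird, apple, cold, cold, drink, believe, knife, message, it, small, return, listen, softly, word, right, suddenly, window, believe, quiet, need, doctor, wheel, turn, like, believe, carry, letter
N = 27

27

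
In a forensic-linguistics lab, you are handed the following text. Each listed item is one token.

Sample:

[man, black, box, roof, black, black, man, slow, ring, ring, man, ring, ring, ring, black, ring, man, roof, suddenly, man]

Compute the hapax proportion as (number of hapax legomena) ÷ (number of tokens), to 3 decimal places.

0.150

Frequencies: ring:6, man:5, black:4, roof:2, box:1, slow:1, suddenly:1
Hapax count = 3; token count = 20.
Ratio = 3 / 20 = 0.150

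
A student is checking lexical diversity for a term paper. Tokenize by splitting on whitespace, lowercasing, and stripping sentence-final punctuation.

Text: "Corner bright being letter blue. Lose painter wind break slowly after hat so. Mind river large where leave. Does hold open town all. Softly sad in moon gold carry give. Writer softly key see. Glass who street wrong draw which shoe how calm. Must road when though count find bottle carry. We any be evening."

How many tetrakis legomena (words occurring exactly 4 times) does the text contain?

Frequencies: softly:2, carry:2, corner:1, bright:1, being:1, letter:1, blue:1, lose:1, painter:1, wind:1, break:1, slowly:1, after:1, hat:1, so:1, mind:1, river:1, large:1, where:1, leave:1, … (33 more, each freq 1)
Words with frequency 4: (none)

0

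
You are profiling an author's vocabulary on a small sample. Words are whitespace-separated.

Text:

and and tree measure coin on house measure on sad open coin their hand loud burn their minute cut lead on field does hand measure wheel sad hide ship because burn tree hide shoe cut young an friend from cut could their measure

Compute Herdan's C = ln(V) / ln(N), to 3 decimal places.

0.876

N = 43, V = 27.
ln(V) = 3.295837, ln(N) = 3.761200
C = 3.295837 / 3.761200 = 0.876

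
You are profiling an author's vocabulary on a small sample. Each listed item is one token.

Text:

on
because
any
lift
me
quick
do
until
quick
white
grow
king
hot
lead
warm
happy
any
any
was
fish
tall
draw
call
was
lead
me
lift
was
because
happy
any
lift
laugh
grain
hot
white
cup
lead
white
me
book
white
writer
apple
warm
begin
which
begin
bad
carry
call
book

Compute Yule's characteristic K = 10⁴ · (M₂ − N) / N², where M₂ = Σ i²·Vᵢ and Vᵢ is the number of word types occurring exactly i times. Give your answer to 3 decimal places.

236.686

Frequencies: any:4, white:4, lift:3, me:3, lead:3, was:3, because:2, quick:2, hot:2, warm:2, happy:2, call:2, book:2, begin:2, on:1, do:1, until:1, grow:1, king:1, fish:1, … (10 more, each freq 1)
N = 52. Frequency spectrum: V_1=16, V_2=8, V_3=4, V_4=2
M₂ = 1²·16 + 2²·8 + 3²·4 + 4²·2 = 116
K = 10000 × (116 − 52) / 52² = 236.686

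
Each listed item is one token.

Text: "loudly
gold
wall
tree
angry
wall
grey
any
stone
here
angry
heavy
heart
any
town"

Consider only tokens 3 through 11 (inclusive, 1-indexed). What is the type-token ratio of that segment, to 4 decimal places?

0.7778

Segment tokens 3–11: wall, tree, angry, wall, grey, any, stone, here, angry
Segment N = 9, segment V = 7.
TTR = 7 / 9 = 0.7778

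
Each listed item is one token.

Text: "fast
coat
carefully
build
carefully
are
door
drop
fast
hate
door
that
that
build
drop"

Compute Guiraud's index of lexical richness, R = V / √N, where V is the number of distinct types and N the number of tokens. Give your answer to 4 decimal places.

2.3238

N = 15, V = 9.
√N = 3.872983
R = 9 / 3.872983 = 2.3238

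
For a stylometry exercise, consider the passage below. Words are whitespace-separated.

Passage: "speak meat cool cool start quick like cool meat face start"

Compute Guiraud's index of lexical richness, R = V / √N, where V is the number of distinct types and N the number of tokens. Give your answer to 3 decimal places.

N = 11, V = 7.
√N = 3.316625
R = 7 / 3.316625 = 2.111

2.111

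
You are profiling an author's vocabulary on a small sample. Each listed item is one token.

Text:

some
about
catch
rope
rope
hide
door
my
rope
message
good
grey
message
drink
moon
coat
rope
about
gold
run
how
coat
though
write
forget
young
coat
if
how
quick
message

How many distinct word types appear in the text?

Distinct types: {about, catch, coat, door, drink, forget, gold, good, grey, hide, how, if, message, moon, my, quick, rope, run, some, though, write, young}
V = 22

22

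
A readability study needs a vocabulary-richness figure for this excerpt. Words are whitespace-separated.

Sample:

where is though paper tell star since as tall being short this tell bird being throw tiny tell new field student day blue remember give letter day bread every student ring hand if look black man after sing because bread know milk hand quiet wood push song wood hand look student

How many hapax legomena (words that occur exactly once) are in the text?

32

Frequencies: tell:3, student:3, hand:3, being:2, day:2, bread:2, look:2, wood:2, where:1, is:1, though:1, paper:1, star:1, since:1, as:1, tall:1, short:1, this:1, bird:1, throw:1, … (20 more, each freq 1)
Hapax (freq=1): after, as, because, bird, black, blue, every, field, give, if, is, know, letter, man, milk, new, paper, push, quiet, remember, ring, short, since, sing, song, star, tall, this, though, throw, tiny, where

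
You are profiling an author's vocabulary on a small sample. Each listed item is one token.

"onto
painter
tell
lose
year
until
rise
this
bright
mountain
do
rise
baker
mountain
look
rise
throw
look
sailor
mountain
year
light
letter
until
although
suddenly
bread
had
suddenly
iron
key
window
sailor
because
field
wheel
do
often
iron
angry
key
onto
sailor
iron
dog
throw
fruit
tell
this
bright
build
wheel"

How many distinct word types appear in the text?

32

Distinct types: {although, angry, baker, because, bread, bright, build, do, dog, field, fruit, had, iron, key, letter, light, look, lose, mountain, often, onto, painter, rise, sailor, suddenly, tell, this, throw, until, wheel, window, year}
V = 32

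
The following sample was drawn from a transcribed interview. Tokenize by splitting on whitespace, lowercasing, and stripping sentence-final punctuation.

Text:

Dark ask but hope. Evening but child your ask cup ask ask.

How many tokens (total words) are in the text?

Tokens: dark, ask, but, hope, evening, but, child, your, ask, cup, ask, ask
N = 12

12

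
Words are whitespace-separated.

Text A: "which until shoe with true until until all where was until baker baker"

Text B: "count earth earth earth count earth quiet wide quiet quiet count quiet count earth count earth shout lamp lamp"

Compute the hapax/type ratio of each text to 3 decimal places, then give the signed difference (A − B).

0.445

A: hapax=7, V=9, ratio=0.778
B: hapax=2, V=6, ratio=0.333
Difference = 0.778 − 0.333 = 0.445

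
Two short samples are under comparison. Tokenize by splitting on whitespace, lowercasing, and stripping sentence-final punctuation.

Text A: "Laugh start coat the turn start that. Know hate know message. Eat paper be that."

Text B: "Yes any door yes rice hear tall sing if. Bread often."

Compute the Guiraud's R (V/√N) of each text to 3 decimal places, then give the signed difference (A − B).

0.083

A: V=12, N=15, R=3.098
B: V=10, N=11, R=3.015
Difference = 3.098 − 3.015 = 0.083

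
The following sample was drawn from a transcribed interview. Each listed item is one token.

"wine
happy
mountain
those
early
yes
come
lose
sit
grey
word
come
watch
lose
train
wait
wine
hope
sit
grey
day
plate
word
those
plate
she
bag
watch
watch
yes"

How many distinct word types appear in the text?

Distinct types: {bag, come, day, early, grey, happy, hope, lose, mountain, plate, she, sit, those, train, wait, watch, wine, word, yes}
V = 19

19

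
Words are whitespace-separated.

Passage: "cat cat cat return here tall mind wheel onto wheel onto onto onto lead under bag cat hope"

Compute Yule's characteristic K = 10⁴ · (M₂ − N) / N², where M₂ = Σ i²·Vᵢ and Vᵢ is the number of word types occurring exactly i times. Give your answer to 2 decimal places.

802.47

Frequencies: cat:4, onto:4, wheel:2, return:1, here:1, tall:1, mind:1, lead:1, under:1, bag:1, hope:1
N = 18. Frequency spectrum: V_1=8, V_2=1, V_4=2
M₂ = 1²·8 + 2²·1 + 4²·2 = 44
K = 10000 × (44 − 18) / 18² = 802.47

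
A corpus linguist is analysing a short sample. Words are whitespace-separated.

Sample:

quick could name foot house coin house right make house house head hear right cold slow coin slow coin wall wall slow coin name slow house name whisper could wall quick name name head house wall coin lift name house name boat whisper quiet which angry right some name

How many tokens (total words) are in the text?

49

Tokens: quick, could, name, foot, house, coin, house, right, make, house, house, head, hear, right, cold, slow, coin, slow, coin, wall, wall, slow, coin, name, slow, house, name, whisper, could, wall, quick, name, name, head, house, wall, coin, lift, name, house, name, boat, whisper, quiet, which, angry, right, some, name
N = 49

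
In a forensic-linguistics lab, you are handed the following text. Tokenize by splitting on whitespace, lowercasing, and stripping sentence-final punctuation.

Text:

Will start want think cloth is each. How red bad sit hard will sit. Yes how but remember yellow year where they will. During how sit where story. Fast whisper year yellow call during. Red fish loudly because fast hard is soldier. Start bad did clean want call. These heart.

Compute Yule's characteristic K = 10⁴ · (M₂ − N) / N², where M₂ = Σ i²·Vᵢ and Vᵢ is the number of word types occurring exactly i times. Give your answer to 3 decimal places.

Frequencies: will:3, how:3, sit:3, start:2, want:2, is:2, red:2, bad:2, hard:2, yellow:2, year:2, where:2, during:2, fast:2, call:2, think:1, cloth:1, each:1, yes:1, but:1, … (12 more, each freq 1)
N = 50. Frequency spectrum: V_1=17, V_2=12, V_3=3
M₂ = 1²·17 + 2²·12 + 3²·3 = 92
K = 10000 × (92 − 50) / 50² = 168.000

168.000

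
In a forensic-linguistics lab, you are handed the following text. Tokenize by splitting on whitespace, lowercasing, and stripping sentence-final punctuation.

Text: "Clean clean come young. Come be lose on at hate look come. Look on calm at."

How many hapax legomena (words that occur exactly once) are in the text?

Frequencies: come:3, clean:2, on:2, at:2, look:2, young:1, be:1, lose:1, hate:1, calm:1
Hapax (freq=1): be, calm, hate, lose, young

5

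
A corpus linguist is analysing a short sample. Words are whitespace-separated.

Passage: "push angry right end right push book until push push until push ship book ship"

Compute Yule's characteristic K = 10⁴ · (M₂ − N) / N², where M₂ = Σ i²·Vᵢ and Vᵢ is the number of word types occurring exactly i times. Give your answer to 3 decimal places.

1244.444

Frequencies: push:5, right:2, book:2, until:2, ship:2, angry:1, end:1
N = 15. Frequency spectrum: V_1=2, V_2=4, V_5=1
M₂ = 1²·2 + 2²·4 + 5²·1 = 43
K = 10000 × (43 − 15) / 15² = 1244.444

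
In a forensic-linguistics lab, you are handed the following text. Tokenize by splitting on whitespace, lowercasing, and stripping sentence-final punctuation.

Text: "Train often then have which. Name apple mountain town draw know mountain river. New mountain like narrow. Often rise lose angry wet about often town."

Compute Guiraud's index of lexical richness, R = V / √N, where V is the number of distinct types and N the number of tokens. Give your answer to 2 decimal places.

4.00

N = 25, V = 20.
√N = 5.000000
R = 20 / 5.000000 = 4.00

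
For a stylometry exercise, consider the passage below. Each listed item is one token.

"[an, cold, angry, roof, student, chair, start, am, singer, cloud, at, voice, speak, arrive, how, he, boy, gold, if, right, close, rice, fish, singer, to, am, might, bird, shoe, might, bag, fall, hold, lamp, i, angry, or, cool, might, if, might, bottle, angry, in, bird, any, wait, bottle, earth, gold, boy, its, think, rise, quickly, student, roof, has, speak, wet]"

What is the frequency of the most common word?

4

Frequencies: might:4, angry:3, roof:2, student:2, am:2, singer:2, speak:2, boy:2, gold:2, if:2, bird:2, bottle:2, an:1, cold:1, chair:1, start:1, cloud:1, at:1, voice:1, arrive:1, … (25 more, each freq 1)
Most common: 'might' with frequency 4.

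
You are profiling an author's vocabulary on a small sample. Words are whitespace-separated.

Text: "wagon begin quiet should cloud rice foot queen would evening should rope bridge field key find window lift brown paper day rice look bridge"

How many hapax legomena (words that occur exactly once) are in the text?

Frequencies: should:2, rice:2, bridge:2, wagon:1, begin:1, quiet:1, cloud:1, foot:1, queen:1, would:1, evening:1, rope:1, field:1, key:1, find:1, window:1, lift:1, brown:1, paper:1, day:1, … (1 more, each freq 1)
Hapax (freq=1): begin, brown, cloud, day, evening, field, find, foot, key, lift, look, paper, queen, quiet, rope, wagon, window, would

18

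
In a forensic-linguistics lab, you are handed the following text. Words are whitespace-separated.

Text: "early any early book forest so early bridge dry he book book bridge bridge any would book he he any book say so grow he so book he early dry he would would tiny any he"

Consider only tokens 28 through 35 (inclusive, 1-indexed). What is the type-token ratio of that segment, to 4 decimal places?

Segment tokens 28–35: he, early, dry, he, would, would, tiny, any
Segment N = 8, segment V = 6.
TTR = 6 / 8 = 0.7500

0.7500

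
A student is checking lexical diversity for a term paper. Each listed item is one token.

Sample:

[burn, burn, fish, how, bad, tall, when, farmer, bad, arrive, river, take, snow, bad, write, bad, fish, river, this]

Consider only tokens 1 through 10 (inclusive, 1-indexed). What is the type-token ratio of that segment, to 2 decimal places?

0.80

Segment tokens 1–10: burn, burn, fish, how, bad, tall, when, farmer, bad, arrive
Segment N = 10, segment V = 8.
TTR = 8 / 10 = 0.80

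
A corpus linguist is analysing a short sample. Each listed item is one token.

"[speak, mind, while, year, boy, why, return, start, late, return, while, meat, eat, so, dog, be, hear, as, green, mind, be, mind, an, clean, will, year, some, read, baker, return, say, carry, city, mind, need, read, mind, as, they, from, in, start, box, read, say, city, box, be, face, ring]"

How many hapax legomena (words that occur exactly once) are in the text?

Frequencies: mind:5, return:3, be:3, read:3, while:2, year:2, start:2, as:2, say:2, city:2, box:2, speak:1, boy:1, why:1, late:1, meat:1, eat:1, so:1, dog:1, hear:1, … (13 more, each freq 1)
Hapax (freq=1): an, baker, boy, carry, clean, dog, eat, face, from, green, hear, in, late, meat, need, ring, so, some, speak, they, why, will

22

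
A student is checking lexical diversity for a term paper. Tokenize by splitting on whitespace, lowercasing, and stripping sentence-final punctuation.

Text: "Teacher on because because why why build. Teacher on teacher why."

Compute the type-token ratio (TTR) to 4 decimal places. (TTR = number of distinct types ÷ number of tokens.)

0.4545

N = 11 tokens, V = 5 types.
TTR = V / N = 5 / 11 = 0.4545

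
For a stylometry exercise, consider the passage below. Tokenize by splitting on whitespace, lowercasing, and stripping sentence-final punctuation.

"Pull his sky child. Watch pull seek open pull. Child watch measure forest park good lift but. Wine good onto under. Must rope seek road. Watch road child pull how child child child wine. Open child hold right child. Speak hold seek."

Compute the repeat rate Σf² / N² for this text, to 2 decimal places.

0.07

Frequencies: child:8, pull:4, watch:3, seek:3, open:2, good:2, wine:2, road:2, hold:2, his:1, sky:1, measure:1, forest:1, park:1, lift:1, but:1, onto:1, under:1, must:1, rope:1, … (3 more, each freq 1)
Σf² = 132; N² = 1764
Repeat rate = 132 / 1764 = 0.07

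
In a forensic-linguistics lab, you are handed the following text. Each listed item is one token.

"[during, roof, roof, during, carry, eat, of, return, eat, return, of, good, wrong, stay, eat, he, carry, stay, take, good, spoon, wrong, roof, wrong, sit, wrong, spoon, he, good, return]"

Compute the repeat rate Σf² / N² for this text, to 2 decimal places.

0.09

Frequencies: wrong:4, roof:3, eat:3, return:3, good:3, during:2, carry:2, of:2, stay:2, he:2, spoon:2, take:1, sit:1
Σf² = 78; N² = 900
Repeat rate = 78 / 900 = 0.09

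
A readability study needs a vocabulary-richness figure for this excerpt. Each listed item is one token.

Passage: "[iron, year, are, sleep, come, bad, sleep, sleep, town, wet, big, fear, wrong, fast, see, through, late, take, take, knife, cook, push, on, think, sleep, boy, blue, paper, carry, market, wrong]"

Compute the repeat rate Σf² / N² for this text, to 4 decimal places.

Frequencies: sleep:4, wrong:2, take:2, iron:1, year:1, are:1, come:1, bad:1, town:1, wet:1, big:1, fear:1, fast:1, see:1, through:1, late:1, knife:1, cook:1, push:1, on:1, … (6 more, each freq 1)
Σf² = 47; N² = 961
Repeat rate = 47 / 961 = 0.0489

0.0489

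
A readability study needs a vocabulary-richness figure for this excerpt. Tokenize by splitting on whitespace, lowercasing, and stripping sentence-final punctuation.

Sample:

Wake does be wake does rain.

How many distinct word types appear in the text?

Distinct types: {be, does, rain, wake}
V = 4

4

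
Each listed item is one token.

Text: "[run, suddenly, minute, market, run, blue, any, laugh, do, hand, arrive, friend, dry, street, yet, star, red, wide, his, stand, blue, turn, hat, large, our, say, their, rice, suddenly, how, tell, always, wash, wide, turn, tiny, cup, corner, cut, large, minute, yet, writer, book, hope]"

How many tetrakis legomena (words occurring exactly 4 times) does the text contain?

Frequencies: run:2, suddenly:2, minute:2, blue:2, yet:2, wide:2, turn:2, large:2, market:1, any:1, laugh:1, do:1, hand:1, arrive:1, friend:1, dry:1, street:1, star:1, red:1, his:1, … (17 more, each freq 1)
Words with frequency 4: (none)

0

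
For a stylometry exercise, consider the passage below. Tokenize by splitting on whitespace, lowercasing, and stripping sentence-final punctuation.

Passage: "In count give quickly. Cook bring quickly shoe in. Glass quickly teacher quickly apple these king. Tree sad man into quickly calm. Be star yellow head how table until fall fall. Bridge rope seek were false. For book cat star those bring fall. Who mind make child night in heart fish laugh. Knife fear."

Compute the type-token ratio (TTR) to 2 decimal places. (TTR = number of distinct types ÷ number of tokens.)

0.81

N = 54 tokens, V = 44 types.
TTR = V / N = 44 / 54 = 0.81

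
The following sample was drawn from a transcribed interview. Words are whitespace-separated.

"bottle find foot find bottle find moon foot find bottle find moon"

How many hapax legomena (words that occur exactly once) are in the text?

0

Frequencies: find:5, bottle:3, foot:2, moon:2
Hapax (freq=1): (none)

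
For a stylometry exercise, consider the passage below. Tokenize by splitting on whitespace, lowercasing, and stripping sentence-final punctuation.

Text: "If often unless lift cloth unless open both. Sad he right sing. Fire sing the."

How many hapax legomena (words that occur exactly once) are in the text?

11

Frequencies: unless:2, sing:2, if:1, often:1, lift:1, cloth:1, open:1, both:1, sad:1, he:1, right:1, fire:1, the:1
Hapax (freq=1): both, cloth, fire, he, if, lift, often, open, right, sad, the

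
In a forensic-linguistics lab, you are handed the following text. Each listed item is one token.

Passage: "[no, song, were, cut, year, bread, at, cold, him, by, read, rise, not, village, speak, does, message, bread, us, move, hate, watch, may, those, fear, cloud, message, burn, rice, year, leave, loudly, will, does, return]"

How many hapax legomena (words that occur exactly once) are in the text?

27

Frequencies: year:2, bread:2, does:2, message:2, no:1, song:1, were:1, cut:1, at:1, cold:1, him:1, by:1, read:1, rise:1, not:1, village:1, speak:1, us:1, move:1, hate:1, … (11 more, each freq 1)
Hapax (freq=1): at, burn, by, cloud, cold, cut, fear, hate, him, leave, loudly, may, move, no, not, read, return, rice, rise, song, speak, those, us, village, watch, were, will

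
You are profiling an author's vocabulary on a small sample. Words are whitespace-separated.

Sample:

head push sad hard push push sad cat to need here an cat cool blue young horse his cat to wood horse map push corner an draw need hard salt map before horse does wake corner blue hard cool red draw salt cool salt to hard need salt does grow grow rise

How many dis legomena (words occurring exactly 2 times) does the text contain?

8

Frequencies: push:4, hard:4, salt:4, cat:3, to:3, need:3, cool:3, horse:3, sad:2, an:2, blue:2, map:2, corner:2, draw:2, does:2, grow:2, head:1, here:1, young:1, his:1, … (5 more, each freq 1)
Words with frequency 2: an, blue, corner, does, draw, grow, map, sad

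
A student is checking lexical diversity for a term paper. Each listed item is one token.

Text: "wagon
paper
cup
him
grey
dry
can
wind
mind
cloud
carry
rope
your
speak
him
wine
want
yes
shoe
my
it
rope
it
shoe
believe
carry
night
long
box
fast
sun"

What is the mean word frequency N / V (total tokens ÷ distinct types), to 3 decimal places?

1.192

N = 31 tokens, V = 26 types.
Mean frequency = N / V = 31 / 26 = 1.192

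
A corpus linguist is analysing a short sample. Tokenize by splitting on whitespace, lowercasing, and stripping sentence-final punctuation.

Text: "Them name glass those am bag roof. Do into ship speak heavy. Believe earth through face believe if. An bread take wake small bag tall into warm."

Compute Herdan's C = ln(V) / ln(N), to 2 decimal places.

N = 27, V = 24.
ln(V) = 3.178054, ln(N) = 3.295837
C = 3.178054 / 3.295837 = 0.96

0.96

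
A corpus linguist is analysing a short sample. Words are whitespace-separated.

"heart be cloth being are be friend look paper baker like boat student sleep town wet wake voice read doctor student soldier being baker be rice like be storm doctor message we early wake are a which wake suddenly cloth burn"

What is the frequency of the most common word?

Frequencies: be:4, wake:3, cloth:2, being:2, are:2, baker:2, like:2, student:2, doctor:2, heart:1, friend:1, look:1, paper:1, boat:1, sleep:1, town:1, wet:1, voice:1, read:1, soldier:1, … (9 more, each freq 1)
Most common: 'be' with frequency 4.

4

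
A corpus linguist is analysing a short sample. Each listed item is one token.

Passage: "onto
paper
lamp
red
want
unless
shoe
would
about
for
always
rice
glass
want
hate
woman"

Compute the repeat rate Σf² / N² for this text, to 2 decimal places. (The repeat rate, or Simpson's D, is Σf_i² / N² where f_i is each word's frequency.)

Frequencies: want:2, onto:1, paper:1, lamp:1, red:1, unless:1, shoe:1, would:1, about:1, for:1, always:1, rice:1, glass:1, hate:1, woman:1
Σf² = 18; N² = 256
Repeat rate = 18 / 256 = 0.07

0.07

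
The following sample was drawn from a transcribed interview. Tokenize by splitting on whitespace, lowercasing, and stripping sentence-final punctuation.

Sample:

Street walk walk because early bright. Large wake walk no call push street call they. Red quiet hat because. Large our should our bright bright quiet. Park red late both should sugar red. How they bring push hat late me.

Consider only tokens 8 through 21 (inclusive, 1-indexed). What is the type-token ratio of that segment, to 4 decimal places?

0.9286

Segment tokens 8–21: wake, walk, no, call, push, street, call, they, red, quiet, hat, because, large, our
Segment N = 14, segment V = 13.
TTR = 13 / 14 = 0.9286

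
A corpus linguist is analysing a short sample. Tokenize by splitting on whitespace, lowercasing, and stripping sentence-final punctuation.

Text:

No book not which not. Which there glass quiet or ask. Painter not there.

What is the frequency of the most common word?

3

Frequencies: not:3, which:2, there:2, no:1, book:1, glass:1, quiet:1, or:1, ask:1, painter:1
Most common: 'not' with frequency 3.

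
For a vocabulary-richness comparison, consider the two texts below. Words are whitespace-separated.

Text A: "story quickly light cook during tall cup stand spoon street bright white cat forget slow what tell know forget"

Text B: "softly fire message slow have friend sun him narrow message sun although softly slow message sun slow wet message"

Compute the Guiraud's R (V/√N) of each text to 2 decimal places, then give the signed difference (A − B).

A: V=18, N=19, R=4.13
B: V=11, N=19, R=2.52
Difference = 4.13 − 2.52 = 1.61

1.61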